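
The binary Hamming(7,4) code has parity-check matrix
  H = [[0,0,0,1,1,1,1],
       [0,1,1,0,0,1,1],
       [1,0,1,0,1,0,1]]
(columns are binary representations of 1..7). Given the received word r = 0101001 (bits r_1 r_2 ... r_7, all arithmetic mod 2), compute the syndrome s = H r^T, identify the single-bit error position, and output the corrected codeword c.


s = (0, 0, 1)^T, error position = 1, corrected codeword c = 1101001

Compute s = H r^T mod 2 one row at a time:
  s_1 = 1 + 0 + 0 + 1 = 2 ≡ 0 (mod 2).
  s_2 = 1 + 0 + 0 + 1 = 2 ≡ 0 (mod 2).
  s_3 = 0 + 0 + 0 + 1 = 1 ≡ 1 (mod 2).
s = (0, 0, 1)^T — this equals column 1 of H (binary 001), so error is at position 1.
Correct: flip bit 1 of r = 0101001 to get c = 1101001.


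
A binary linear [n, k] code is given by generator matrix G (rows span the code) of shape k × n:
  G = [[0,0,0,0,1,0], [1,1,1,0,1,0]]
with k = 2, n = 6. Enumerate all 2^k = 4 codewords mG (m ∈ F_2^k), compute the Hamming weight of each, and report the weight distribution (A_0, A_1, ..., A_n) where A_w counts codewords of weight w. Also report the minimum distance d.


Weight distribution: A_0 = 1, A_1 = 1, A_3 = 1, A_4 = 1. Minimum distance d = 1.

Enumerate all 2^2 = 4 messages m ∈ F_2^2.
For each, compute codeword c = mG in F_2^6, then tally its weight.
  m = 00 → c = 000000, weight = 0.
  m = 10 → c = 000010, weight = 1.
  m = 01 → c = 111010, weight = 4.
  m = 11 → c = 111000, weight = 3.
Tally weights:
  weight 0: 1 codewords.
  weight 1: 1 codewords.
  weight 3: 1 codewords.
  weight 4: 1 codewords.
Minimum distance d = smallest w > 0 with A_w > 0 = 1.
Sanity: Σ A_w = 4 = 2^2 = 4 ✓.


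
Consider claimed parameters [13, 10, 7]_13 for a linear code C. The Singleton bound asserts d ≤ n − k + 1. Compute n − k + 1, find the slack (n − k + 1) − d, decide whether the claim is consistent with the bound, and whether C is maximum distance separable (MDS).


Singleton RHS = n − k + 1 = 4, slack = -3, bound violated (no such code; not MDS).

Singleton bound: d ≤ n − k + 1.
Here n = 13, k = 10, so n − k + 1 = 4.
Given d = 7, check d ≤ 4: NO.
Slack = (n − k + 1) − d = -3.
The slack is negative: d = 7 exceeds n − k + 1 = 4 by 3, so the Singleton bound is violated and no linear [13, 10, 7]_13 code can exist. In particular it is not MDS (MDS requires d = n − k + 1 exactly).
Description: the claimed parameters are [13, 10, 7]_13; such a code would be impossible (violates the Singleton bound).


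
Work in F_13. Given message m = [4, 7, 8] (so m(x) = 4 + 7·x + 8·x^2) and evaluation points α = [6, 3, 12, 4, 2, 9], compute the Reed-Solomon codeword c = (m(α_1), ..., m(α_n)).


c = [9, 6, 5, 4, 11, 0]

Message polynomial: m(x) = 4 + 7·x + 8·x^2 (mod 13).
For each evaluation point α_i, compute m(α_i) mod 13:
  α_1 = 6: Horner steps 8 → 3 → 9, so m(6) = 9.
  α_2 = 3: Horner steps 8 → 5 → 6, so m(3) = 6.
  α_3 = 12: Horner steps 8 → 12 → 5, so m(12) = 5.
  α_4 = 4: Horner steps 8 → 0 → 4, so m(4) = 4.
  α_5 = 2: Horner steps 8 → 10 → 11, so m(2) = 11.
  α_6 = 9: Horner steps 8 → 1 → 0, so m(9) = 0.
Codeword c = [9, 6, 5, 4, 11, 0] ∈ F_13^6.


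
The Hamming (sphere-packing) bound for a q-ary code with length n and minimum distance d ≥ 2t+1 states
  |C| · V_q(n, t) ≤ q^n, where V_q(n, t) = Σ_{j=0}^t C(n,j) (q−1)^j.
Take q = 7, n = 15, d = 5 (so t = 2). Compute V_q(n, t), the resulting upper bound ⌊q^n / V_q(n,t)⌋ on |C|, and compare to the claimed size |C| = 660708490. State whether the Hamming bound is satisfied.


V_q(n, t) = 3871, q^n = 4747561509943, Hamming bound = 1226443169, |C| = 660708490 ≤ bound (satisfied).

Step 1: Compute V_q(n, t) = Σ_{j=0}^2 C(n, j) (q−1)^j.
  j = 0: C(15,0)·(6)^0 = 1·1 = 1.
  j = 1: C(15,1)·(6)^1 = 15·6 = 90.
  j = 2: C(15,2)·(6)^2 = 105·36 = 3780.
  V_q(n, t) = 1 + 90 + 3780 = 3871.
Step 2: q^n = 7^15 = 4747561509943.
Step 3: Hamming bound ⌊q^n / V_q(n,t)⌋ = ⌊4747561509943/3871⌋ = 1226443169.
Step 4: Compare |C| = 660708490 to 1226443169: satisfied.
The claimed |C| lies below the Hamming bound.


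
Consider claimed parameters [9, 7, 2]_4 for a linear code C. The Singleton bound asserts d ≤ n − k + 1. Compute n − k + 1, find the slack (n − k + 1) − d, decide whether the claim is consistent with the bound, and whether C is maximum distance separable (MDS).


Singleton RHS = n − k + 1 = 3, slack = 1, bound satisfied, not MDS.

Singleton bound: d ≤ n − k + 1.
Here n = 9, k = 7, so n − k + 1 = 3.
Given d = 2, check d ≤ 3: YES.
Slack = (n − k + 1) − d = 1.
The code is NOT MDS (slack = 1 > 0).
Description: the claimed parameters are [9, 7, 2]_4; such a code would be non-MDS.


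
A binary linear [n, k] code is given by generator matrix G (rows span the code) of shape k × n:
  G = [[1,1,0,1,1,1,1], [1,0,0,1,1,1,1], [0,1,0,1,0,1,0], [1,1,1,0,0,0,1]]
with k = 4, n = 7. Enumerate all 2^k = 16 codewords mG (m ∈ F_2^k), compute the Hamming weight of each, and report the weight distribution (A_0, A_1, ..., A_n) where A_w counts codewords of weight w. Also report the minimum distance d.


Weight distribution: A_0 = 1, A_1 = 1, A_2 = 2, A_3 = 4, A_4 = 3, A_5 = 3, A_6 = 2. Minimum distance d = 1.

Enumerate all 2^4 = 16 messages m ∈ F_2^4.
For each, compute codeword c = mG in F_2^7, then tally its weight.
  m = 0000 → c = 0000000, weight = 0.
  m = 1000 → c = 1101111, weight = 6.
  m = 0100 → c = 1001111, weight = 5.
  m = 1100 → c = 0100000, weight = 1.
  m = 0010 → c = 0101010, weight = 3.
  m = 1010 → c = 1000101, weight = 3.
  m = 0110 → c = 1100101, weight = 4.
  m = 1110 → c = 0001010, weight = 2.
  m = 0001 → c = 1110001, weight = 4.
  m = 1001 → c = 0011110, weight = 4.
  m = 0101 → c = 0111110, weight = 5.
  m = 1101 → c = 1010001, weight = 3.
  m = 0011 → c = 1011011, weight = 5.
  m = 1011 → c = 0110100, weight = 3.
  m = 0111 → c = 0010100, weight = 2.
  m = 1111 → c = 1111011, weight = 6.
Tally weights:
  weight 0: 1 codewords.
  weight 1: 1 codewords.
  weight 2: 2 codewords.
  weight 3: 4 codewords.
  weight 4: 3 codewords.
  weight 5: 3 codewords.
  weight 6: 2 codewords.
Minimum distance d = smallest w > 0 with A_w > 0 = 1.
Sanity: Σ A_w = 16 = 2^4 = 16 ✓.


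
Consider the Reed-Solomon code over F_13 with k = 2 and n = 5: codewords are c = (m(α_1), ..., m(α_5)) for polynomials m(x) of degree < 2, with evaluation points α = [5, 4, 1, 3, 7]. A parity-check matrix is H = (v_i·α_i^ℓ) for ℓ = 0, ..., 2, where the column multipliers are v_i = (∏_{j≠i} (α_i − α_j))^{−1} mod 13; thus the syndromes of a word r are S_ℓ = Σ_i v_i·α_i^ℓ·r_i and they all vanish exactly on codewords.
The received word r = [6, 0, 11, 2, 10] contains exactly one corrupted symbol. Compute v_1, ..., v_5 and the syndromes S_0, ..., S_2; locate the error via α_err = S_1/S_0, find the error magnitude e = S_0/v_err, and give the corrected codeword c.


S = (1, 4, 3), error at position 2, error magnitude e = 9, c = [6, 4, 11, 2, 10].

Step 1: column multipliers v_i = (∏_{j≠i}(α_i − α_j))^{−1} mod 13.
  i = 1 (α = 5): (5−4)(5−1)(5−3)(5−7) = 1·4·2·(−2) = −16 ≡ 10, so v_1 = 10^{−1} = 4 (mod 13).
  i = 2 (α = 4): (4−5)(4−1)(4−3)(4−7) = (−1)·3·1·(−3) = 9 ≡ 9, so v_2 = 9^{−1} = 3 (mod 13).
  i = 3 (α = 1): (1−5)(1−4)(1−3)(1−7) = (−4)·(−3)·(−2)·(−6) = 144 ≡ 1, so v_3 = 1^{−1} = 1 (mod 13).
  i = 4 (α = 3): (3−5)(3−4)(3−1)(3−7) = (−2)·(−1)·2·(−4) = −16 ≡ 10, so v_4 = 10^{−1} = 4 (mod 13).
  i = 5 (α = 7): (7−5)(7−4)(7−1)(7−3) = 2·3·6·4 = 144 ≡ 1, so v_5 = 1^{−1} = 1 (mod 13).
  v = [4, 3, 1, 4, 1].
Step 2: syndromes of r = [6, 0, 11, 2, 10] (all sums mod 13).
  S_0 = Σ v_i r_i = 4·6 + 3·0 + 1·11 + 4·2 + 1·10 = 53 ≡ 1.
  S_1 = Σ v_i α_i r_i = 4·5·6 + 3·4·0 + 1·1·11 + 4·3·2 + 1·7·10 = 225 ≡ 4.
  α_i^2 mod 13 = [12, 3, 1, 9, 10].
  S_2 = Σ v_i α_i^2 r_i = 4·12·6 + 3·3·0 + 1·1·11 + 4·9·2 + 1·10·10 = 471 ≡ 3.
  S = (1, 4, 3) ≠ 0, so r is not a codeword (an error is present).
Step 3: locate the error. For a single error e at position i, S_ℓ = v_i·e·α_i^ℓ, so α_err = S_1/S_0.
  S_0^{−1} = 1^{−1} = 1 (mod 13), so α_err = 4·1 = 4 ≡ 4 = α_2. Error position i = 2.
  Consistency check: S_2/S_1 = 3·10 = 30 ≡ 4 = α_err ✓ (single-error assumption holds).
Step 4: error magnitude e = S_0/v_2 = S_0·∏_{j≠2}(α_2 − α_j) = 1·9 = 9 ≡ 9 (mod 13).
Step 5: correct position 2: c_2 = r_2 − e = 0 − 9 ≡ 4 (mod 13). Hence c = [6, 4, 11, 2, 10].
  Check: interpolating c through the α_i gives m(x) = 9 + 2·x (degree < 2) with m(α_i) = c_i for every i, so c is indeed a codeword.


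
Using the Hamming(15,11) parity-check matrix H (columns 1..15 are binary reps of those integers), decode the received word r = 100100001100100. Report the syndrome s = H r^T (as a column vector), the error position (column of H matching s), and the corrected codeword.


s = (1, 0, 1, 1)^T, error position = 11, corrected codeword c = 100100001110100

Compute s = H r^T mod 2 one row at a time:
  s_1 = 0 + 1 + 1 + 0 + 0 + 1 + 0 + 0 = 3 ≡ 1 (mod 2).
  s_2 = 1 + 0 + 0 + 0 + 0 + 1 + 0 + 0 = 2 ≡ 0 (mod 2).
  s_3 = 0 + 0 + 0 + 0 + 1 + 0 + 0 + 0 = 1 ≡ 1 (mod 2).
  s_4 = 1 + 0 + 0 + 0 + 1 + 0 + 1 + 0 = 3 ≡ 1 (mod 2).
s = (1, 0, 1, 1)^T — this equals column 11 of H (binary 1011), so error is at position 11.
Correct: flip bit 11 of r = 100100001100100 to get c = 100100001110100.


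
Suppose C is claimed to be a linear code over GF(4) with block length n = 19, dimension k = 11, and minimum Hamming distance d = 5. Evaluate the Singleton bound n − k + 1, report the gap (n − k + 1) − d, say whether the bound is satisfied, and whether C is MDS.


Singleton RHS = n − k + 1 = 9, slack = 4, bound satisfied, not MDS.

Singleton bound: d ≤ n − k + 1.
Here n = 19, k = 11, so n − k + 1 = 9.
Given d = 5, check d ≤ 9: YES.
Slack = (n − k + 1) − d = 4.
The code is NOT MDS (slack = 4 > 0).
Description: the claimed parameters are [19, 11, 5]_4; such a code would be non-MDS.


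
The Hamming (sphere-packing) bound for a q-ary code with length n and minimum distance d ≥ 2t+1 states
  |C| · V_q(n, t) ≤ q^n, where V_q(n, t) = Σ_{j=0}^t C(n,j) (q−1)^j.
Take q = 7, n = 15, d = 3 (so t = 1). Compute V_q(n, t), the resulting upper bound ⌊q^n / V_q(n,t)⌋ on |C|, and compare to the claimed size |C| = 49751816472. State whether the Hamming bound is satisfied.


V_q(n, t) = 91, q^n = 4747561509943, Hamming bound = 52171005603, |C| = 49751816472 ≤ bound (satisfied).

Step 1: Compute V_q(n, t) = Σ_{j=0}^1 C(n, j) (q−1)^j.
  j = 0: C(15,0)·(6)^0 = 1·1 = 1.
  j = 1: C(15,1)·(6)^1 = 15·6 = 90.
  V_q(n, t) = 1 + 90 = 91.
Step 2: q^n = 7^15 = 4747561509943.
Step 3: Hamming bound ⌊q^n / V_q(n,t)⌋ = ⌊4747561509943/91⌋ = 52171005603.
Step 4: Compare |C| = 49751816472 to 52171005603: satisfied.
The claimed |C| lies below the Hamming bound.


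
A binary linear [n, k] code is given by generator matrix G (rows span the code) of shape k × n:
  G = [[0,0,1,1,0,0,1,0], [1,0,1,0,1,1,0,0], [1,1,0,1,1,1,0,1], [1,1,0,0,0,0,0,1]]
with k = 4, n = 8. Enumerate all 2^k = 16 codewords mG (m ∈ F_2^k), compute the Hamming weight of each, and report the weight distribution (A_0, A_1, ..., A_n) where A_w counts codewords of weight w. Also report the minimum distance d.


Weight distribution: A_0 = 1, A_2 = 1, A_3 = 5, A_4 = 3, A_5 = 2, A_6 = 3, A_7 = 1. Minimum distance d = 2.

Enumerate all 2^4 = 16 messages m ∈ F_2^4.
For each, compute codeword c = mG in F_2^8, then tally its weight.
  m = 0000 → c = 00000000, weight = 0.
  m = 1000 → c = 00110010, weight = 3.
  m = 0100 → c = 10101100, weight = 4.
  m = 1100 → c = 10011110, weight = 5.
  m = 0010 → c = 11011101, weight = 6.
  m = 1010 → c = 11101111, weight = 7.
  m = 0110 → c = 01110001, weight = 4.
  m = 1110 → c = 01000011, weight = 3.
  m = 0001 → c = 11000001, weight = 3.
  m = 1001 → c = 11110011, weight = 6.
  m = 0101 → c = 01101101, weight = 5.
  m = 1101 → c = 01011111, weight = 6.
  m = 0011 → c = 00011100, weight = 3.
  m = 1011 → c = 00101110, weight = 4.
  m = 0111 → c = 10110000, weight = 3.
  m = 1111 → c = 10000010, weight = 2.
Tally weights:
  weight 0: 1 codewords.
  weight 2: 1 codewords.
  weight 3: 5 codewords.
  weight 4: 3 codewords.
  weight 5: 2 codewords.
  weight 6: 3 codewords.
  weight 7: 1 codewords.
Minimum distance d = smallest w > 0 with A_w > 0 = 2.
Sanity: Σ A_w = 16 = 2^4 = 16 ✓.


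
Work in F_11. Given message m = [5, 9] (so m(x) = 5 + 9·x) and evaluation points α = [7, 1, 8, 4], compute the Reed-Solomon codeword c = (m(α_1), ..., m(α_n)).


c = [2, 3, 0, 8]

Message polynomial: m(x) = 5 + 9·x (mod 11).
For each evaluation point α_i, compute m(α_i) mod 11:
  α_1 = 7: Horner steps 9 → 2, so m(7) = 2.
  α_2 = 1: Horner steps 9 → 3, so m(1) = 3.
  α_3 = 8: Horner steps 9 → 0, so m(8) = 0.
  α_4 = 4: Horner steps 9 → 8, so m(4) = 8.
Codeword c = [2, 3, 0, 8] ∈ F_11^4.


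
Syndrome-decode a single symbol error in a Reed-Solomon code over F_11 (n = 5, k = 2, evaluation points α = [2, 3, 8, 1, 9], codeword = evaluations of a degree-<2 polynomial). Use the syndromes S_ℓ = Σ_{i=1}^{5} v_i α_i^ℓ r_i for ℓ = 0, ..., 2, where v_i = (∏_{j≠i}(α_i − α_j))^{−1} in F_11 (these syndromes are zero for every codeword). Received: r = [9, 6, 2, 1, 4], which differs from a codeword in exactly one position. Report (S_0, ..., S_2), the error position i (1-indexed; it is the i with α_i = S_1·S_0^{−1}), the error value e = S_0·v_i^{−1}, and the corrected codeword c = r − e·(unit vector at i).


S = (10, 2, 7), error at position 5, error magnitude e = 5, c = [9, 6, 2, 1, 10].

Step 1: column multipliers v_i = (∏_{j≠i}(α_i − α_j))^{−1} mod 11.
  i = 1 (α = 2): (2−3)(2−8)(2−1)(2−9) = (−1)·(−6)·1·(−7) = −42 ≡ 2, so v_1 = 2^{−1} = 6 (mod 11).
  i = 2 (α = 3): (3−2)(3−8)(3−1)(3−9) = 1·(−5)·2·(−6) = 60 ≡ 5, so v_2 = 5^{−1} = 9 (mod 11).
  i = 3 (α = 8): (8−2)(8−3)(8−1)(8−9) = 6·5·7·(−1) = −210 ≡ 10, so v_3 = 10^{−1} = 10 (mod 11).
  i = 4 (α = 1): (1−2)(1−3)(1−8)(1−9) = (−1)·(−2)·(−7)·(−8) = 112 ≡ 2, so v_4 = 2^{−1} = 6 (mod 11).
  i = 5 (α = 9): (9−2)(9−3)(9−8)(9−1) = 7·6·1·8 = 336 ≡ 6, so v_5 = 6^{−1} = 2 (mod 11).
  v = [6, 9, 10, 6, 2].
Step 2: syndromes of r = [9, 6, 2, 1, 4] (all sums mod 11).
  S_0 = Σ v_i r_i = 6·9 + 9·6 + 10·2 + 6·1 + 2·4 = 142 ≡ 10.
  S_1 = Σ v_i α_i r_i = 6·2·9 + 9·3·6 + 10·8·2 + 6·1·1 + 2·9·4 = 508 ≡ 2.
  α_i^2 mod 11 = [4, 9, 9, 1, 4].
  S_2 = Σ v_i α_i^2 r_i = 6·4·9 + 9·9·6 + 10·9·2 + 6·1·1 + 2·4·4 = 920 ≡ 7.
  S = (10, 2, 7) ≠ 0, so r is not a codeword (an error is present).
Step 3: locate the error. For a single error e at position i, S_ℓ = v_i·e·α_i^ℓ, so α_err = S_1/S_0.
  S_0^{−1} = 10^{−1} = 10 (mod 11), so α_err = 2·10 = 20 ≡ 9 = α_5. Error position i = 5.
  Consistency check: S_2/S_1 = 7·6 = 42 ≡ 9 = α_err ✓ (single-error assumption holds).
Step 4: error magnitude e = S_0/v_5 = S_0·∏_{j≠5}(α_5 − α_j) = 10·6 = 60 ≡ 5 (mod 11).
Step 5: correct position 5: c_5 = r_5 − e = 4 − 5 ≡ 10 (mod 11). Hence c = [9, 6, 2, 1, 10].
  Check: interpolating c through the α_i gives m(x) = 4 + 8·x (degree < 2) with m(α_i) = c_i for every i, so c is indeed a codeword.


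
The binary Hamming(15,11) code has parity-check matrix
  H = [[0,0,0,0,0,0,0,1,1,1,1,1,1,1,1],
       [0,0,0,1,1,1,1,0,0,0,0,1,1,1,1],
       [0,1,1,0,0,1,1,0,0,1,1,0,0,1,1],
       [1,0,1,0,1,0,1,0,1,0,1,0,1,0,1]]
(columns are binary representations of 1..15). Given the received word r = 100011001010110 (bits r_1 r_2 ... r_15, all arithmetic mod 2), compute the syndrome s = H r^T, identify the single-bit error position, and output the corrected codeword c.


s = (0, 0, 1, 1)^T, error position = 3, corrected codeword c = 101011001010110

Compute s = H r^T mod 2 one row at a time:
  s_1 = 0 + 1 + 0 + 1 + 0 + 1 + 1 + 0 = 4 ≡ 0 (mod 2).
  s_2 = 0 + 1 + 1 + 0 + 0 + 1 + 1 + 0 = 4 ≡ 0 (mod 2).
  s_3 = 0 + 0 + 1 + 0 + 0 + 1 + 1 + 0 = 3 ≡ 1 (mod 2).
  s_4 = 1 + 0 + 1 + 0 + 1 + 1 + 1 + 0 = 5 ≡ 1 (mod 2).
s = (0, 0, 1, 1)^T — this equals column 3 of H (binary 0011), so error is at position 3.
Correct: flip bit 3 of r = 100011001010110 to get c = 101011001010110.


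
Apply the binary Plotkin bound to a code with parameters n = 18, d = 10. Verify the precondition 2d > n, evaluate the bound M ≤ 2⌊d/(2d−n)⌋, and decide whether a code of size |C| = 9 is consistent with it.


Plotkin bound M ≤ 10; given |C| = 9 ≤ bound (satisfied).

Check applicability: 2d = 20, n = 18.
2d − n = 2 > 0, so Plotkin applies.
Compute d/(2d−n) = 10/2 ≈ 5.0000.
⌊d/(2d−n)⌋ = 5.
Plotkin bound: M ≤ 2·5 = 10.
Given |C| = 9, check: satisfied.
This |C| is below the Plotkin bound.


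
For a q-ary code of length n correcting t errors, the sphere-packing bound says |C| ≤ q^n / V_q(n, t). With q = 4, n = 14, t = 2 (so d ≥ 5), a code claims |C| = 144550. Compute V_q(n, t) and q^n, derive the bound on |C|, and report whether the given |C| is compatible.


V_q(n, t) = 862, q^n = 268435456, Hamming bound = 311410, |C| = 144550 ≤ bound (satisfied).

Step 1: Compute V_q(n, t) = Σ_{j=0}^2 C(n, j) (q−1)^j.
  j = 0: C(14,0)·(3)^0 = 1·1 = 1.
  j = 1: C(14,1)·(3)^1 = 14·3 = 42.
  j = 2: C(14,2)·(3)^2 = 91·9 = 819.
  V_q(n, t) = 1 + 42 + 819 = 862.
Step 2: q^n = 4^14 = 268435456.
Step 3: Hamming bound ⌊q^n / V_q(n,t)⌋ = ⌊268435456/862⌋ = 311410.
Step 4: Compare |C| = 144550 to 311410: satisfied.
The claimed |C| lies below the Hamming bound.


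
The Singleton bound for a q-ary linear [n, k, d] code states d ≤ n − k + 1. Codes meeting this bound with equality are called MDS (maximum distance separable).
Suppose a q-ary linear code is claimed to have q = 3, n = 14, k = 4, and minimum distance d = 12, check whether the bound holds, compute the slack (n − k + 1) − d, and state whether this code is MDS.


Singleton RHS = n − k + 1 = 11, slack = -1, bound violated (no such code; not MDS).

Singleton bound: d ≤ n − k + 1.
Here n = 14, k = 4, so n − k + 1 = 11.
Given d = 12, check d ≤ 11: NO.
Slack = (n − k + 1) − d = -1.
The slack is negative: d = 12 exceeds n − k + 1 = 11 by 1, so the Singleton bound is violated and no linear [14, 4, 12]_3 code can exist. In particular it is not MDS (MDS requires d = n − k + 1 exactly).
Description: the claimed parameters are [14, 4, 12]_3; such a code would be impossible (violates the Singleton bound).


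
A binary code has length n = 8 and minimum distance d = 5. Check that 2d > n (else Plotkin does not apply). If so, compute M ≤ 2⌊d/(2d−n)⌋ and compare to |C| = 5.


Plotkin bound M ≤ 4; given |C| = 5 > bound (violated).

Check applicability: 2d = 10, n = 8.
2d − n = 2 > 0, so Plotkin applies.
Compute d/(2d−n) = 5/2 ≈ 2.5000.
⌊d/(2d−n)⌋ = 2.
Plotkin bound: M ≤ 2·2 = 4.
Given |C| = 5, check: VIOLATED.
This |C| is above the Plotkin bound, so no binary code with n = 8, d = 5 and 5 codewords exists.


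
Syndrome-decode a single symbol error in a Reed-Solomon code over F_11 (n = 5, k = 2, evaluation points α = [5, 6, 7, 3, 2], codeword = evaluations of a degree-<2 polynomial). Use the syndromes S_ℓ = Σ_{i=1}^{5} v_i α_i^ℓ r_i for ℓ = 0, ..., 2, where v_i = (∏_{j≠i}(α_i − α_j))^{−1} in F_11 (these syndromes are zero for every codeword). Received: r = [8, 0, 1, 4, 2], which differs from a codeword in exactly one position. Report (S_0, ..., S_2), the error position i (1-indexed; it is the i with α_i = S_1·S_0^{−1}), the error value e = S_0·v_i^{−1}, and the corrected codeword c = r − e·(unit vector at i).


S = (10, 5, 8), error at position 2, error magnitude e = 1, c = [8, 10, 1, 4, 2].

Step 1: column multipliers v_i = (∏_{j≠i}(α_i − α_j))^{−1} mod 11.
  i = 1 (α = 5): (5−6)(5−7)(5−3)(5−2) = (−1)·(−2)·2·3 = 12 ≡ 1, so v_1 = 1^{−1} = 1 (mod 11).
  i = 2 (α = 6): (6−5)(6−7)(6−3)(6−2) = 1·(−1)·3·4 = −12 ≡ 10, so v_2 = 10^{−1} = 10 (mod 11).
  i = 3 (α = 7): (7−5)(7−6)(7−3)(7−2) = 2·1·4·5 = 40 ≡ 7, so v_3 = 7^{−1} = 8 (mod 11).
  i = 4 (α = 3): (3−5)(3−6)(3−7)(3−2) = (−2)·(−3)·(−4)·1 = −24 ≡ 9, so v_4 = 9^{−1} = 5 (mod 11).
  i = 5 (α = 2): (2−5)(2−6)(2−7)(2−3) = (−3)·(−4)·(−5)·(−1) = 60 ≡ 5, so v_5 = 5^{−1} = 9 (mod 11).
  v = [1, 10, 8, 5, 9].
Step 2: syndromes of r = [8, 0, 1, 4, 2] (all sums mod 11).
  S_0 = Σ v_i r_i = 1·8 + 10·0 + 8·1 + 5·4 + 9·2 = 54 ≡ 10.
  S_1 = Σ v_i α_i r_i = 1·5·8 + 10·6·0 + 8·7·1 + 5·3·4 + 9·2·2 = 192 ≡ 5.
  α_i^2 mod 11 = [3, 3, 5, 9, 4].
  S_2 = Σ v_i α_i^2 r_i = 1·3·8 + 10·3·0 + 8·5·1 + 5·9·4 + 9·4·2 = 316 ≡ 8.
  S = (10, 5, 8) ≠ 0, so r is not a codeword (an error is present).
Step 3: locate the error. For a single error e at position i, S_ℓ = v_i·e·α_i^ℓ, so α_err = S_1/S_0.
  S_0^{−1} = 10^{−1} = 10 (mod 11), so α_err = 5·10 = 50 ≡ 6 = α_2. Error position i = 2.
  Consistency check: S_2/S_1 = 8·9 = 72 ≡ 6 = α_err ✓ (single-error assumption holds).
Step 4: error magnitude e = S_0/v_2 = S_0·∏_{j≠2}(α_2 − α_j) = 10·10 = 100 ≡ 1 (mod 11).
Step 5: correct position 2: c_2 = r_2 − e = 0 − 1 ≡ 10 (mod 11). Hence c = [8, 10, 1, 4, 2].
  Check: interpolating c through the α_i gives m(x) = 9 + 2·x (degree < 2) with m(α_i) = c_i for every i, so c is indeed a codeword.


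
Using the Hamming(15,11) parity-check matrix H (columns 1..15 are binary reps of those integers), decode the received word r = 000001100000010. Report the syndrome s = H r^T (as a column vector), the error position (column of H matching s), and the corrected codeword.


s = (1, 1, 1, 1)^T, error position = 15, corrected codeword c = 000001100000011

Compute s = H r^T mod 2 one row at a time:
  s_1 = 0 + 0 + 0 + 0 + 0 + 0 + 1 + 0 = 1 ≡ 1 (mod 2).
  s_2 = 0 + 0 + 1 + 1 + 0 + 0 + 1 + 0 = 3 ≡ 1 (mod 2).
  s_3 = 0 + 0 + 1 + 1 + 0 + 0 + 1 + 0 = 3 ≡ 1 (mod 2).
  s_4 = 0 + 0 + 0 + 1 + 0 + 0 + 0 + 0 = 1 ≡ 1 (mod 2).
s = (1, 1, 1, 1)^T — this equals column 15 of H (binary 1111), so error is at position 15.
Correct: flip bit 15 of r = 000001100000010 to get c = 000001100000011.


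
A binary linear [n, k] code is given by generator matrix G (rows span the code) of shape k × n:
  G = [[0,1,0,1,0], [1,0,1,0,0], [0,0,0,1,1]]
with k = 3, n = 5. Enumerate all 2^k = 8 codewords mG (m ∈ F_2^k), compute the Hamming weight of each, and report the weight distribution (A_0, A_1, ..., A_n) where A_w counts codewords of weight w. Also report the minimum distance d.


Weight distribution: A_0 = 1, A_2 = 4, A_4 = 3. Minimum distance d = 2.

Enumerate all 2^3 = 8 messages m ∈ F_2^3.
For each, compute codeword c = mG in F_2^5, then tally its weight.
  m = 000 → c = 00000, weight = 0.
  m = 100 → c = 01010, weight = 2.
  m = 010 → c = 10100, weight = 2.
  m = 110 → c = 11110, weight = 4.
  m = 001 → c = 00011, weight = 2.
  m = 101 → c = 01001, weight = 2.
  m = 011 → c = 10111, weight = 4.
  m = 111 → c = 11101, weight = 4.
Tally weights:
  weight 0: 1 codewords.
  weight 2: 4 codewords.
  weight 4: 3 codewords.
Minimum distance d = smallest w > 0 with A_w > 0 = 2.
Sanity: Σ A_w = 8 = 2^3 = 8 ✓.


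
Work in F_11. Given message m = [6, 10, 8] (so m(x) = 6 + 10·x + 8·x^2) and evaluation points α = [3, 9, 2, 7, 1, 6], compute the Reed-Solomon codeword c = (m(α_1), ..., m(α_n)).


c = [9, 7, 3, 6, 2, 2]

Message polynomial: m(x) = 6 + 10·x + 8·x^2 (mod 11).
For each evaluation point α_i, compute m(α_i) mod 11:
  α_1 = 3: Horner steps 8 → 1 → 9, so m(3) = 9.
  α_2 = 9: Horner steps 8 → 5 → 7, so m(9) = 7.
  α_3 = 2: Horner steps 8 → 4 → 3, so m(2) = 3.
  α_4 = 7: Horner steps 8 → 0 → 6, so m(7) = 6.
  α_5 = 1: Horner steps 8 → 7 → 2, so m(1) = 2.
  α_6 = 6: Horner steps 8 → 3 → 2, so m(6) = 2.
Codeword c = [9, 7, 3, 6, 2, 2] ∈ F_11^6.


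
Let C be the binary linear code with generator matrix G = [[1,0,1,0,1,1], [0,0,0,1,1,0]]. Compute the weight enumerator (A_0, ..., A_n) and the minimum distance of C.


Weight distribution: A_0 = 1, A_2 = 1, A_4 = 2. Minimum distance d = 2.

Enumerate all 2^2 = 4 messages m ∈ F_2^2.
For each, compute codeword c = mG in F_2^6, then tally its weight.
  m = 00 → c = 000000, weight = 0.
  m = 10 → c = 101011, weight = 4.
  m = 01 → c = 000110, weight = 2.
  m = 11 → c = 101101, weight = 4.
Tally weights:
  weight 0: 1 codewords.
  weight 2: 1 codewords.
  weight 4: 2 codewords.
Minimum distance d = smallest w > 0 with A_w > 0 = 2.
Sanity: Σ A_w = 4 = 2^2 = 4 ✓.


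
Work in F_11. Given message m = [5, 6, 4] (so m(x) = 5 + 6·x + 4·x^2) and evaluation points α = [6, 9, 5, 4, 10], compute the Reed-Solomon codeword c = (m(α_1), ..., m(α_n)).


c = [9, 9, 3, 5, 3]

Message polynomial: m(x) = 5 + 6·x + 4·x^2 (mod 11).
For each evaluation point α_i, compute m(α_i) mod 11:
  α_1 = 6: Horner steps 4 → 8 → 9, so m(6) = 9.
  α_2 = 9: Horner steps 4 → 9 → 9, so m(9) = 9.
  α_3 = 5: Horner steps 4 → 4 → 3, so m(5) = 3.
  α_4 = 4: Horner steps 4 → 0 → 5, so m(4) = 5.
  α_5 = 10: Horner steps 4 → 2 → 3, so m(10) = 3.
Codeword c = [9, 9, 3, 5, 3] ∈ F_11^5.


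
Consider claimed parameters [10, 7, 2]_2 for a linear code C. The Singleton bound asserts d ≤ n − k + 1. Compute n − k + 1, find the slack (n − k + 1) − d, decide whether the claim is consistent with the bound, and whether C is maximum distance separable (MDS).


Singleton RHS = n − k + 1 = 4, slack = 2, bound satisfied, not MDS.

Singleton bound: d ≤ n − k + 1.
Here n = 10, k = 7, so n − k + 1 = 4.
Given d = 2, check d ≤ 4: YES.
Slack = (n − k + 1) − d = 2.
The code is NOT MDS (slack = 2 > 0).
Description: the claimed parameters are [10, 7, 2]_2; such a code would be non-MDS.


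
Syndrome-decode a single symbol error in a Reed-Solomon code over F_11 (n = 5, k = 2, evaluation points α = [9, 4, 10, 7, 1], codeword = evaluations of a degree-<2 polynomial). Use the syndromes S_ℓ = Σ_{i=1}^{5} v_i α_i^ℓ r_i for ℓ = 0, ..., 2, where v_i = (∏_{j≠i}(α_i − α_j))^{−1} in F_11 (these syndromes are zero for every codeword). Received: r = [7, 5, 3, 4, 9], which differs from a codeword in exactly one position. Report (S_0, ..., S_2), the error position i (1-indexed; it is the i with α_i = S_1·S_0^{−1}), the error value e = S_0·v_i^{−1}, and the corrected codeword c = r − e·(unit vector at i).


S = (4, 4, 4), error at position 5, error magnitude e = 3, c = [7, 5, 3, 4, 6].

Step 1: column multipliers v_i = (∏_{j≠i}(α_i − α_j))^{−1} mod 11.
  i = 1 (α = 9): (9−4)(9−10)(9−7)(9−1) = 5·(−1)·2·8 = −80 ≡ 8, so v_1 = 8^{−1} = 7 (mod 11).
  i = 2 (α = 4): (4−9)(4−10)(4−7)(4−1) = (−5)·(−6)·(−3)·3 = −270 ≡ 5, so v_2 = 5^{−1} = 9 (mod 11).
  i = 3 (α = 10): (10−9)(10−4)(10−7)(10−1) = 1·6·3·9 = 162 ≡ 8, so v_3 = 8^{−1} = 7 (mod 11).
  i = 4 (α = 7): (7−9)(7−4)(7−10)(7−1) = (−2)·3·(−3)·6 = 108 ≡ 9, so v_4 = 9^{−1} = 5 (mod 11).
  i = 5 (α = 1): (1−9)(1−4)(1−10)(1−7) = (−8)·(−3)·(−9)·(−6) = 1296 ≡ 9, so v_5 = 9^{−1} = 5 (mod 11).
  v = [7, 9, 7, 5, 5].
Step 2: syndromes of r = [7, 5, 3, 4, 9] (all sums mod 11).
  S_0 = Σ v_i r_i = 7·7 + 9·5 + 7·3 + 5·4 + 5·9 = 180 ≡ 4.
  S_1 = Σ v_i α_i r_i = 7·9·7 + 9·4·5 + 7·10·3 + 5·7·4 + 5·1·9 = 1016 ≡ 4.
  α_i^2 mod 11 = [4, 5, 1, 5, 1].
  S_2 = Σ v_i α_i^2 r_i = 7·4·7 + 9·5·5 + 7·1·3 + 5·5·4 + 5·1·9 = 587 ≡ 4.
  S = (4, 4, 4) ≠ 0, so r is not a codeword (an error is present).
Step 3: locate the error. For a single error e at position i, S_ℓ = v_i·e·α_i^ℓ, so α_err = S_1/S_0.
  S_0^{−1} = 4^{−1} = 3 (mod 11), so α_err = 4·3 = 12 ≡ 1 = α_5. Error position i = 5.
  Consistency check: S_2/S_1 = 4·3 = 12 ≡ 1 = α_err ✓ (single-error assumption holds).
Step 4: error magnitude e = S_0/v_5 = S_0·∏_{j≠5}(α_5 − α_j) = 4·9 = 36 ≡ 3 (mod 11).
Step 5: correct position 5: c_5 = r_5 − e = 9 − 3 ≡ 6 (mod 11). Hence c = [7, 5, 3, 4, 6].
  Check: interpolating c through the α_i gives m(x) = 10 + 7·x (degree < 2) with m(α_i) = c_i for every i, so c is indeed a codeword.


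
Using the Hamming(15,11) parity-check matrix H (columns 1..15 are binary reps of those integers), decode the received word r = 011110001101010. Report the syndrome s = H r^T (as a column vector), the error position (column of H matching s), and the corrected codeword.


s = (0, 0, 0, 1)^T, error position = 1, corrected codeword c = 111110001101010

Compute s = H r^T mod 2 one row at a time:
  s_1 = 0 + 1 + 1 + 0 + 1 + 0 + 1 + 0 = 4 ≡ 0 (mod 2).
  s_2 = 1 + 1 + 0 + 0 + 1 + 0 + 1 + 0 = 4 ≡ 0 (mod 2).
  s_3 = 1 + 1 + 0 + 0 + 1 + 0 + 1 + 0 = 4 ≡ 0 (mod 2).
  s_4 = 0 + 1 + 1 + 0 + 1 + 0 + 0 + 0 = 3 ≡ 1 (mod 2).
s = (0, 0, 0, 1)^T — this equals column 1 of H (binary 0001), so error is at position 1.
Correct: flip bit 1 of r = 011110001101010 to get c = 111110001101010.


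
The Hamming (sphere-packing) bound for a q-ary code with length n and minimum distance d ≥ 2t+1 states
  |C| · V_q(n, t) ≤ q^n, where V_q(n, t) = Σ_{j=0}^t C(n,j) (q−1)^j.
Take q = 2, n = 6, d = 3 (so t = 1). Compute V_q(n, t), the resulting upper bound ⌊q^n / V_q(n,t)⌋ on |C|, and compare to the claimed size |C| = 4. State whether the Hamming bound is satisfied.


V_q(n, t) = 7, q^n = 64, Hamming bound = 9, |C| = 4 ≤ bound (satisfied).

Step 1: Compute V_q(n, t) = Σ_{j=0}^1 C(n, j) (q−1)^j.
  j = 0: C(6,0)·(1)^0 = 1·1 = 1.
  j = 1: C(6,1)·(1)^1 = 6·1 = 6.
  V_q(n, t) = 1 + 6 = 7.
Step 2: q^n = 2^6 = 64.
Step 3: Hamming bound ⌊q^n / V_q(n,t)⌋ = ⌊64/7⌋ = 9.
Step 4: Compare |C| = 4 to 9: satisfied.
The claimed |C| lies below the Hamming bound.


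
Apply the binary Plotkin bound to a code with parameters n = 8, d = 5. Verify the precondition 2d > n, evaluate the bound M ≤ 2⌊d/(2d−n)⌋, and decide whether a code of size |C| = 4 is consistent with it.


Plotkin bound M ≤ 4; given |C| = 4 ≤ bound (satisfied).

Check applicability: 2d = 10, n = 8.
2d − n = 2 > 0, so Plotkin applies.
Compute d/(2d−n) = 5/2 ≈ 2.5000.
⌊d/(2d−n)⌋ = 2.
Plotkin bound: M ≤ 2·2 = 4.
Given |C| = 4, check: satisfied.
This |C| is at the Plotkin bound.


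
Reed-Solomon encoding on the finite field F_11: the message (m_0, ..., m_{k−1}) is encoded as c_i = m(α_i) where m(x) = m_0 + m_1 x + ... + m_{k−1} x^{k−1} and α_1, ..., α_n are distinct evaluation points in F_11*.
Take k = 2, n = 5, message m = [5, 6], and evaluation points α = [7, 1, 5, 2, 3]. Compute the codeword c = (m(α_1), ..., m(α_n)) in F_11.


c = [3, 0, 2, 6, 1]

Message polynomial: m(x) = 5 + 6·x (mod 11).
For each evaluation point α_i, compute m(α_i) mod 11:
  α_1 = 7: Horner steps 6 → 3, so m(7) = 3.
  α_2 = 1: Horner steps 6 → 0, so m(1) = 0.
  α_3 = 5: Horner steps 6 → 2, so m(5) = 2.
  α_4 = 2: Horner steps 6 → 6, so m(2) = 6.
  α_5 = 3: Horner steps 6 → 1, so m(3) = 1.
Codeword c = [3, 0, 2, 6, 1] ∈ F_11^5.


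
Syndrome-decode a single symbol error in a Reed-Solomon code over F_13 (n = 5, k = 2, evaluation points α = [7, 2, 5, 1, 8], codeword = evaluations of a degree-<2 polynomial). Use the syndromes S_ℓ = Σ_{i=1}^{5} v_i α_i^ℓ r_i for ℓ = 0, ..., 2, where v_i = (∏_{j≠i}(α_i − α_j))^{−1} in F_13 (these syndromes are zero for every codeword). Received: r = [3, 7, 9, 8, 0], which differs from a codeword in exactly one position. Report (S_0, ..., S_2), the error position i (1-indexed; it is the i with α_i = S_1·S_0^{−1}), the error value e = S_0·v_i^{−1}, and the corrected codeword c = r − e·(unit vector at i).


S = (2, 4, 8), error at position 2, error magnitude e = 2, c = [3, 5, 9, 8, 0].

Step 1: column multipliers v_i = (∏_{j≠i}(α_i − α_j))^{−1} mod 13.
  i = 1 (α = 7): (7−2)(7−5)(7−1)(7−8) = 5·2·6·(−1) = −60 ≡ 5, so v_1 = 5^{−1} = 8 (mod 13).
  i = 2 (α = 2): (2−7)(2−5)(2−1)(2−8) = (−5)·(−3)·1·(−6) = −90 ≡ 1, so v_2 = 1^{−1} = 1 (mod 13).
  i = 3 (α = 5): (5−7)(5−2)(5−1)(5−8) = (−2)·3·4·(−3) = 72 ≡ 7, so v_3 = 7^{−1} = 2 (mod 13).
  i = 4 (α = 1): (1−7)(1−2)(1−5)(1−8) = (−6)·(−1)·(−4)·(−7) = 168 ≡ 12, so v_4 = 12^{−1} = 12 (mod 13).
  i = 5 (α = 8): (8−7)(8−2)(8−5)(8−1) = 1·6·3·7 = 126 ≡ 9, so v_5 = 9^{−1} = 3 (mod 13).
  v = [8, 1, 2, 12, 3].
Step 2: syndromes of r = [3, 7, 9, 8, 0] (all sums mod 13).
  S_0 = Σ v_i r_i = 8·3 + 1·7 + 2·9 + 12·8 + 3·0 = 145 ≡ 2.
  S_1 = Σ v_i α_i r_i = 8·7·3 + 1·2·7 + 2·5·9 + 12·1·8 + 3·8·0 = 368 ≡ 4.
  α_i^2 mod 13 = [10, 4, 12, 1, 12].
  S_2 = Σ v_i α_i^2 r_i = 8·10·3 + 1·4·7 + 2·12·9 + 12·1·8 + 3·12·0 = 580 ≡ 8.
  S = (2, 4, 8) ≠ 0, so r is not a codeword (an error is present).
Step 3: locate the error. For a single error e at position i, S_ℓ = v_i·e·α_i^ℓ, so α_err = S_1/S_0.
  S_0^{−1} = 2^{−1} = 7 (mod 13), so α_err = 4·7 = 28 ≡ 2 = α_2. Error position i = 2.
  Consistency check: S_2/S_1 = 8·10 = 80 ≡ 2 = α_err ✓ (single-error assumption holds).
Step 4: error magnitude e = S_0/v_2 = S_0·∏_{j≠2}(α_2 − α_j) = 2·1 = 2 ≡ 2 (mod 13).
Step 5: correct position 2: c_2 = r_2 − e = 7 − 2 ≡ 5 (mod 13). Hence c = [3, 5, 9, 8, 0].
  Check: interpolating c through the α_i gives m(x) = 11 + 10·x (degree < 2) with m(α_i) = c_i for every i, so c is indeed a codeword.


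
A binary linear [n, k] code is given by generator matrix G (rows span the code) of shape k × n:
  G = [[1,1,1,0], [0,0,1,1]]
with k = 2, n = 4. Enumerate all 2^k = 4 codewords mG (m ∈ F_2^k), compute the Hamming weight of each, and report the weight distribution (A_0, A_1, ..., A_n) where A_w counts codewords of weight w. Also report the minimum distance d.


Weight distribution: A_0 = 1, A_2 = 1, A_3 = 2. Minimum distance d = 2.

Enumerate all 2^2 = 4 messages m ∈ F_2^2.
For each, compute codeword c = mG in F_2^4, then tally its weight.
  m = 00 → c = 0000, weight = 0.
  m = 10 → c = 1110, weight = 3.
  m = 01 → c = 0011, weight = 2.
  m = 11 → c = 1101, weight = 3.
Tally weights:
  weight 0: 1 codewords.
  weight 2: 1 codewords.
  weight 3: 2 codewords.
Minimum distance d = smallest w > 0 with A_w > 0 = 2.
Sanity: Σ A_w = 4 = 2^2 = 4 ✓.


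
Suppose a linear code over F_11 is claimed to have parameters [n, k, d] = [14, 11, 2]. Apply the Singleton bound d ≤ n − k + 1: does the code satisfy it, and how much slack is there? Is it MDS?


Singleton RHS = n − k + 1 = 4, slack = 2, bound satisfied, not MDS.

Singleton bound: d ≤ n − k + 1.
Here n = 14, k = 11, so n − k + 1 = 4.
Given d = 2, check d ≤ 4: YES.
Slack = (n − k + 1) − d = 2.
The code is NOT MDS (slack = 2 > 0).
Description: the claimed parameters are [14, 11, 2]_11; such a code would be non-MDS.


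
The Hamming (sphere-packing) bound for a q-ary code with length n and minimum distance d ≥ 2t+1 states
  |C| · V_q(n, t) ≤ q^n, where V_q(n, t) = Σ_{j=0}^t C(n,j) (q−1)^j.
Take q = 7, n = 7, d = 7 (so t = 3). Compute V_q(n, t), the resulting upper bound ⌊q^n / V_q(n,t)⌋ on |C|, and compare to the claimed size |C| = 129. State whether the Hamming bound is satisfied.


V_q(n, t) = 8359, q^n = 823543, Hamming bound = 98, |C| = 129 > bound (violated).

Step 1: Compute V_q(n, t) = Σ_{j=0}^3 C(n, j) (q−1)^j.
  j = 0: C(7,0)·(6)^0 = 1·1 = 1.
  j = 1: C(7,1)·(6)^1 = 7·6 = 42.
  j = 2: C(7,2)·(6)^2 = 21·36 = 756.
  j = 3: C(7,3)·(6)^3 = 35·216 = 7560.
  V_q(n, t) = 1 + 42 + 756 + 7560 = 8359.
Step 2: q^n = 7^7 = 823543.
Step 3: Hamming bound ⌊q^n / V_q(n,t)⌋ = ⌊823543/8359⌋ = 98.
Step 4: Compare |C| = 129 to 98: violated.
The claimed |C| lies above the Hamming bound, so no 7-ary code of length 7 with d ≥ 7 can have 129 codewords.


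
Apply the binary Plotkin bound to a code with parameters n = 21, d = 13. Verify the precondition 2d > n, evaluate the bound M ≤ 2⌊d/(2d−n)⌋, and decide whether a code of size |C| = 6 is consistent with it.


Plotkin bound M ≤ 4; given |C| = 6 > bound (violated).

Check applicability: 2d = 26, n = 21.
2d − n = 5 > 0, so Plotkin applies.
Compute d/(2d−n) = 13/5 ≈ 2.6000.
⌊d/(2d−n)⌋ = 2.
Plotkin bound: M ≤ 2·2 = 4.
Given |C| = 6, check: VIOLATED.
This |C| is above the Plotkin bound, so no binary code with n = 21, d = 13 and 6 codewords exists.


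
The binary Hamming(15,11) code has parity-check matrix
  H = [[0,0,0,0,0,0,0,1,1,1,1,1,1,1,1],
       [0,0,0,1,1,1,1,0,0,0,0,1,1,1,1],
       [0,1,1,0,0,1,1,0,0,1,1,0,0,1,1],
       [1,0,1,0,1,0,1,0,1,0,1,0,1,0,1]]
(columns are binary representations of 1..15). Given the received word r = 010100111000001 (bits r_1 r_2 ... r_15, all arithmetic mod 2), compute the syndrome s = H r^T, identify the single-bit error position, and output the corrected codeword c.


s = (1, 1, 1, 1)^T, error position = 15, corrected codeword c = 010100111000000

Compute s = H r^T mod 2 one row at a time:
  s_1 = 1 + 1 + 0 + 0 + 0 + 0 + 0 + 1 = 3 ≡ 1 (mod 2).
  s_2 = 1 + 0 + 0 + 1 + 0 + 0 + 0 + 1 = 3 ≡ 1 (mod 2).
  s_3 = 1 + 0 + 0 + 1 + 0 + 0 + 0 + 1 = 3 ≡ 1 (mod 2).
  s_4 = 0 + 0 + 0 + 1 + 1 + 0 + 0 + 1 = 3 ≡ 1 (mod 2).
s = (1, 1, 1, 1)^T — this equals column 15 of H (binary 1111), so error is at position 15.
Correct: flip bit 15 of r = 010100111000001 to get c = 010100111000000.


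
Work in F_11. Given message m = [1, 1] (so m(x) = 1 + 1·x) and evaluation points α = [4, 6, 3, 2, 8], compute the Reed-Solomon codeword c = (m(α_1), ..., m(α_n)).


c = [5, 7, 4, 3, 9]

Message polynomial: m(x) = 1 + 1·x (mod 11).
For each evaluation point α_i, compute m(α_i) mod 11:
  α_1 = 4: Horner steps 1 → 5, so m(4) = 5.
  α_2 = 6: Horner steps 1 → 7, so m(6) = 7.
  α_3 = 3: Horner steps 1 → 4, so m(3) = 4.
  α_4 = 2: Horner steps 1 → 3, so m(2) = 3.
  α_5 = 8: Horner steps 1 → 9, so m(8) = 9.
Codeword c = [5, 7, 4, 3, 9] ∈ F_11^5.


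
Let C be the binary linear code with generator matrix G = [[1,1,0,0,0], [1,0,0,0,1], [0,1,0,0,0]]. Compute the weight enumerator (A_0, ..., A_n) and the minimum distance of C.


Weight distribution: A_0 = 1, A_1 = 3, A_2 = 3, A_3 = 1. Minimum distance d = 1.

Enumerate all 2^3 = 8 messages m ∈ F_2^3.
For each, compute codeword c = mG in F_2^5, then tally its weight.
  m = 000 → c = 00000, weight = 0.
  m = 100 → c = 11000, weight = 2.
  m = 010 → c = 10001, weight = 2.
  m = 110 → c = 01001, weight = 2.
  m = 001 → c = 01000, weight = 1.
  m = 101 → c = 10000, weight = 1.
  m = 011 → c = 11001, weight = 3.
  m = 111 → c = 00001, weight = 1.
Tally weights:
  weight 0: 1 codewords.
  weight 1: 3 codewords.
  weight 2: 3 codewords.
  weight 3: 1 codewords.
Minimum distance d = smallest w > 0 with A_w > 0 = 1.
Sanity: Σ A_w = 8 = 2^3 = 8 ✓.


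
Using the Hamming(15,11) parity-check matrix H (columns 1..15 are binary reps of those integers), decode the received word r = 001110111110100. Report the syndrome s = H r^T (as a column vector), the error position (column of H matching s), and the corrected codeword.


s = (1, 0, 0, 0)^T, error position = 8, corrected codeword c = 001110101110100

Compute s = H r^T mod 2 one row at a time:
  s_1 = 1 + 1 + 1 + 1 + 0 + 1 + 0 + 0 = 5 ≡ 1 (mod 2).
  s_2 = 1 + 1 + 0 + 1 + 0 + 1 + 0 + 0 = 4 ≡ 0 (mod 2).
  s_3 = 0 + 1 + 0 + 1 + 1 + 1 + 0 + 0 = 4 ≡ 0 (mod 2).
  s_4 = 0 + 1 + 1 + 1 + 1 + 1 + 1 + 0 = 6 ≡ 0 (mod 2).
s = (1, 0, 0, 0)^T — this equals column 8 of H (binary 1000), so error is at position 8.
Correct: flip bit 8 of r = 001110111110100 to get c = 001110101110100.


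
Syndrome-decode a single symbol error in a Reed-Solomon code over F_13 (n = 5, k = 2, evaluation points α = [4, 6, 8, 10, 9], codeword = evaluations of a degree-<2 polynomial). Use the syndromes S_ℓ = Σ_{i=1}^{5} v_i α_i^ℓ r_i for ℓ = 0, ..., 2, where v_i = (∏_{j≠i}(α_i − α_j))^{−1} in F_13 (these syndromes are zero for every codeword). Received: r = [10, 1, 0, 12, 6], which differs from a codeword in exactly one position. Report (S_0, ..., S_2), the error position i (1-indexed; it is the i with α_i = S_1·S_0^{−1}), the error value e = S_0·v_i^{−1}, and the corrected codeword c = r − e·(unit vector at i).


S = (10, 1, 4), error at position 1, error magnitude e = 8, c = [2, 1, 0, 12, 6].

Step 1: column multipliers v_i = (∏_{j≠i}(α_i − α_j))^{−1} mod 13.
  i = 1 (α = 4): (4−6)(4−8)(4−10)(4−9) = (−2)·(−4)·(−6)·(−5) = 240 ≡ 6, so v_1 = 6^{−1} = 11 (mod 13).
  i = 2 (α = 6): (6−4)(6−8)(6−10)(6−9) = 2·(−2)·(−4)·(−3) = −48 ≡ 4, so v_2 = 4^{−1} = 10 (mod 13).
  i = 3 (α = 8): (8−4)(8−6)(8−10)(8−9) = 4·2·(−2)·(−1) = 16 ≡ 3, so v_3 = 3^{−1} = 9 (mod 13).
  i = 4 (α = 10): (10−4)(10−6)(10−8)(10−9) = 6·4·2·1 = 48 ≡ 9, so v_4 = 9^{−1} = 3 (mod 13).
  i = 5 (α = 9): (9−4)(9−6)(9−8)(9−10) = 5·3·1·(−1) = −15 ≡ 11, so v_5 = 11^{−1} = 6 (mod 13).
  v = [11, 10, 9, 3, 6].
Step 2: syndromes of r = [10, 1, 0, 12, 6] (all sums mod 13).
  S_0 = Σ v_i r_i = 11·10 + 10·1 + 9·0 + 3·12 + 6·6 = 192 ≡ 10.
  S_1 = Σ v_i α_i r_i = 11·4·10 + 10·6·1 + 9·8·0 + 3·10·12 + 6·9·6 = 1184 ≡ 1.
  α_i^2 mod 13 = [3, 10, 12, 9, 3].
  S_2 = Σ v_i α_i^2 r_i = 11·3·10 + 10·10·1 + 9·12·0 + 3·9·12 + 6·3·6 = 862 ≡ 4.
  S = (10, 1, 4) ≠ 0, so r is not a codeword (an error is present).
Step 3: locate the error. For a single error e at position i, S_ℓ = v_i·e·α_i^ℓ, so α_err = S_1/S_0.
  S_0^{−1} = 10^{−1} = 4 (mod 13), so α_err = 1·4 = 4 ≡ 4 = α_1. Error position i = 1.
  Consistency check: S_2/S_1 = 4·1 = 4 ≡ 4 = α_err ✓ (single-error assumption holds).
Step 4: error magnitude e = S_0/v_1 = S_0·∏_{j≠1}(α_1 − α_j) = 10·6 = 60 ≡ 8 (mod 13).
Step 5: correct position 1: c_1 = r_1 − e = 10 − 8 ≡ 2 (mod 13). Hence c = [2, 1, 0, 12, 6].
  Check: interpolating c through the α_i gives m(x) = 4 + 6·x (degree < 2) with m(α_i) = c_i for every i, so c is indeed a codeword.
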